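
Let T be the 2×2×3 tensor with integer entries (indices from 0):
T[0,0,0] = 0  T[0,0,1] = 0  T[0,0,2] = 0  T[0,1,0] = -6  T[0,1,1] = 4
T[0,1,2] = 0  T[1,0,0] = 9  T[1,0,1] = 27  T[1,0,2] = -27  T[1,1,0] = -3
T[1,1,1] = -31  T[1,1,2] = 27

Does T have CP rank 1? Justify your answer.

No

The mode-1 unfolding of T (rows indexed by i, columns by (j,k) = (0,0), (0,1), (0,2), (1,0), (1,1), (1,2)) is [[0, 0, 0, -6, 4, 0], [9, 27, -27, -3, -31, 27]].
There the 2×2 minor on rows i ∈ {0, 1}, columns (j,k) ∈ {(0,0), (1,0)} is det [[0, -6], [9, -3]] = 54 ≠ 0, so this unfolding has rank ≥ 2; CP rank is at least every unfolding rank, so rank(T) ≥ 2.
In particular rank(T) ≥ 2 > 1, so T is not rank-1.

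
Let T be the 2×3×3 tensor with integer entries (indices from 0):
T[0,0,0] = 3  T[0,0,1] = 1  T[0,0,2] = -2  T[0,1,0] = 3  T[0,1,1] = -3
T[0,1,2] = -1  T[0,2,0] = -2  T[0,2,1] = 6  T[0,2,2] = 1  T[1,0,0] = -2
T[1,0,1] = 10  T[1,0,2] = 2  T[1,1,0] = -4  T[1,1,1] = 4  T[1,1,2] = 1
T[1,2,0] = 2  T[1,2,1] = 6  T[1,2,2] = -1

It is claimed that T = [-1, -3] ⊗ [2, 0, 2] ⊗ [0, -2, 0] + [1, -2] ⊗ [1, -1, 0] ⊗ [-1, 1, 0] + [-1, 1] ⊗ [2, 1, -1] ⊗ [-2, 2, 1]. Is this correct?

No

Reconstruct entry (1,0,1) from the claimed factors: Σₗ aₗ[1]bₗ[0]cₗ[1] = (-3)·(2)·(-2) + (-2)·(1)·(1) + (1)·(2)·(2) = 14, but T[1,0,1] = 10. The claim is false.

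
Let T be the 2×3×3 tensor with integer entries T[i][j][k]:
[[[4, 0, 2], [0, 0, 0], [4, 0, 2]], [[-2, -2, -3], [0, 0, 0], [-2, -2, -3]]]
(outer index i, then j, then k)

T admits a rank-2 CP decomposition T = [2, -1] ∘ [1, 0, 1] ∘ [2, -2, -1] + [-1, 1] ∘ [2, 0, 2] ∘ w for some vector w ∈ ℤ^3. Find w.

Subtract the known terms from T to get the rank-1 residual R = [-1, 1] ∘ [2, 0, 2] ∘ w, so R[i,j,k] = a[i]·b[j]·w[k]. Pick indices with nonzero a[0]·b[0] = (-1)·(2) = -2. Only the fibre through (0,0,·) is needed: R[0,0,:] = T[0,0,:] − Σₗ aₗ[0]bₗ[0]cₗ = [4, 0, 2] − (2)·(1)·[2, -2, -1] = [0, 4, 4]. Then w[k] = R[0,0,k] / -2 for each k, giving w = [0, 4, 4] / -2 = [0, -2, -2].

w = [0, -2, -2]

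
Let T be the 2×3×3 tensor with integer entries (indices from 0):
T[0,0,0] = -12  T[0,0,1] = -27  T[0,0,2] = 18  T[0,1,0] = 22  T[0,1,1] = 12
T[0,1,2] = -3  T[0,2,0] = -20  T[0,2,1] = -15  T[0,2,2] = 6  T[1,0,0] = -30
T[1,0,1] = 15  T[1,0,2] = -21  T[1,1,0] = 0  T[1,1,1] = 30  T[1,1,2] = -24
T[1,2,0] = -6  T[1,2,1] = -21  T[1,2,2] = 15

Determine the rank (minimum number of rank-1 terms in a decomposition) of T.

2

Lower bound: the mode-3 unfolding of T (rows indexed by k, columns by (i,j) = (0,0), (0,1), (0,2), (1,0), (1,1), (1,2)) is [[-12, 22, -20, -30, 0, -6], [-27, 12, -15, 15, 30, -21], [18, -3, 6, -21, -24, 15]].
There the 2×2 minor on rows k ∈ {0, 1}, columns (i,j) ∈ {(0,0), (0,1)} is det [[-12, 22], [-27, 12]] = 450 ≠ 0, so this unfolding has rank ≥ 2; CP rank is at least every unfolding rank, so rank(T) ≥ 2. (Flattening ranks never certify an upper bound on CP rank; for that we must actually write T with 2 rank-1 terms.)
Upper bound — finding two terms. Write S_k = T[:,:,k] for the frontal slices: S₀ = [[-12, 22, -20], [-30, 0, -6]], S₁ = [[-27, 12, -15], [15, 30, -21]], S₂ = [[18, -3, 6], [-21, -24, 15]].
If T = a₁ ⊗ b₁ ⊗ c₁ + a₂ ⊗ b₂ ⊗ c₂ then each S_k = c₁[k]·a₁b₁ᵀ + c₂[k]·a₂b₂ᵀ. S₀ and S₁ are linearly independent, so a₁b₁ᵀ and a₂b₂ᵀ must span the same plane of matrices: they are the rank-1 matrices of the form x·S₀ + y·S₁.
The 2×2 minor of x·S₀ + y·S₁ on rows {0,1}, columns {0,1} is 660·x² − 330·xy − 990·y² = 330·(2·x − 3·y)(x + y), vanishing at (x:y) = (3:2) and (1:-1).
M₁ = 3·S₀ + 2·S₁ = [[-90, 90, -90], [-60, 60, -60]] = (-30)·[3, 2][1, -1, 1]ᵀ and M₂ = S₀ − S₁ = [[15, 10, -5], [-45, -30, 15]] = 5·[1, -3][3, 2, -1]ᵀ, so take a₁ = [3, 2], b₁ = [1, -1, 1], a₂ = [1, -3], b₂ = [3, 2, -1].
Each slice is an integer combination of E₁ = a₁b₁ᵀ and E₂ = a₂b₂ᵀ: S₀ = −6·E₁ + 2·E₂, S₁ = −6·E₁ − 3·E₂, S₂ = 3·E₁ + 3·E₂; reading off coefficients, c₁ = [-6, -6, 3] and c₂ = [2, -3, 3].
Hence T = [3, 2] ⊗ [1, -1, 1] ⊗ [-6, -6, 3] + [1, -3] ⊗ [3, 2, -1] ⊗ [2, -3, 3], so rank(T) ≤ 2.
These bounds meet, so rank(T) = 2.
Check entry T[1,0,1] = 15: (2)·(1)·(-6) + (-3)·(3)·(-3) = 15.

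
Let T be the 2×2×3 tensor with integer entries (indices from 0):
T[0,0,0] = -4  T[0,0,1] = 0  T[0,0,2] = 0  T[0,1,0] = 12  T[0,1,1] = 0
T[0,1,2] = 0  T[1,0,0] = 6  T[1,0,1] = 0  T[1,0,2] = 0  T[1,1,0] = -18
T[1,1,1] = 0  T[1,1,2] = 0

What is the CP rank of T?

1

Lower bound: T ≠ 0 (e.g. T[0,0,0] = -4), so rank(T) ≥ 1.
Upper bound: if T = a ⊗ b ⊗ c then every fibre of T is a multiple of the corresponding factor, so read the factors off the fibres through the nonzero entry T[0,0,0] = -4.
The mode-1 fibre T[:,0,0] = [-4, 6] gives a = [2, -3] (primitive direction); the mode-2 fibre T[0,:,0] = [-4, 12] gives b = [1, -3]; then c[k] = T[0,0,k] / (a[0]·b[0]) = [-4, 0, 0] / 2 = [-2, 0, 0].
Expanding [2, -3] ⊗ [1, -3] ⊗ [-2, 0, 0] reproduces all 12 entries of T, so T = [2, -3] ⊗ [1, -3] ⊗ [-2, 0, 0] and rank(T) ≤ 1.
These bounds meet, so rank(T) = 1.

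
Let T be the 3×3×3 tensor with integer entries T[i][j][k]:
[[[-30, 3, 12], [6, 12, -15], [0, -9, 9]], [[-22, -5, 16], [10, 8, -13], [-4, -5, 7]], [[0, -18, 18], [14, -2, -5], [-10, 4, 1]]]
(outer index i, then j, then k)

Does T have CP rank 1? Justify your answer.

The mode-2 unfolding of T (rows indexed by j, columns by (i,k) = (0,0), (0,1), (0,2), (1,0), (1,1), (1,2), (2,0), (2,1), (2,2)) is [[-30, 3, 12, -22, -5, 16, 0, -18, 18], [6, 12, -15, 10, 8, -13, 14, -2, -5], [0, -9, 9, -4, -5, 7, -10, 4, 1]].
There the 2×2 minor on rows j ∈ {0, 1}, columns (i,k) ∈ {(0,0), (0,1)} is det [[-30, 3], [6, 12]] = -378 ≠ 0, so this unfolding has rank ≥ 2; CP rank is at least every unfolding rank, so rank(T) ≥ 2.
In particular rank(T) ≥ 2 > 1, so T is not rank-1.

No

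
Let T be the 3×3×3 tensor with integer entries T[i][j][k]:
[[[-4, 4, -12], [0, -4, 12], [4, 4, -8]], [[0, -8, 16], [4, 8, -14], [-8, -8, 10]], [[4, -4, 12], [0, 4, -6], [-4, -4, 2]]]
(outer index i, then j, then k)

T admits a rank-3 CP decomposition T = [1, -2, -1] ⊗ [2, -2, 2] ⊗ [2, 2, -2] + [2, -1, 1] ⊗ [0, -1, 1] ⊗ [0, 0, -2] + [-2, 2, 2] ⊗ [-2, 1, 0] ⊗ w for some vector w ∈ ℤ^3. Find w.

w = [-2, 0, -2]

Subtract the known terms from T to get the rank-1 residual R = [-2, 2, 2] ⊗ [-2, 1, 0] ⊗ w, so R[i,j,k] = a[i]·b[j]·w[k]. Pick indices with nonzero a[0]·b[0] = (-2)·(-2) = 4. Only the fibre through (0,0,·) is needed: R[0,0,:] = T[0,0,:] − Σₗ aₗ[0]bₗ[0]cₗ = [-4, 4, -12] − (1)·(2)·[2, 2, -2] − (2)·(0)·[0, 0, -2] = [-8, 0, -8]. Then w[k] = R[0,0,k] / 4 for each k, giving w = [-8, 0, -8] / 4 = [-2, 0, -2].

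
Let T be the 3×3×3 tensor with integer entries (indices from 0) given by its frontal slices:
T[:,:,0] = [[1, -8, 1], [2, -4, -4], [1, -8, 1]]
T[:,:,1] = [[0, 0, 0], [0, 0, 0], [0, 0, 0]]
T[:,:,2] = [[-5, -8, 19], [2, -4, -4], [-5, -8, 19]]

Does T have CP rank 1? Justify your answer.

No

The mode-1 unfolding of T (rows indexed by i, columns by (j,k) = (0,0), (0,1), (0,2), (1,0), (1,1), (1,2), (2,0), (2,1), (2,2)) is [[1, 0, -5, -8, 0, -8, 1, 0, 19], [2, 0, 2, -4, 0, -4, -4, 0, -4], [1, 0, -5, -8, 0, -8, 1, 0, 19]].
There the 2×2 minor on rows i ∈ {0, 1}, columns (j,k) ∈ {(0,0), (0,2)} is det [[1, -5], [2, 2]] = 12 ≠ 0, so this unfolding has rank ≥ 2; CP rank is at least every unfolding rank, so rank(T) ≥ 2.
In particular rank(T) ≥ 2 > 1, so T is not rank-1.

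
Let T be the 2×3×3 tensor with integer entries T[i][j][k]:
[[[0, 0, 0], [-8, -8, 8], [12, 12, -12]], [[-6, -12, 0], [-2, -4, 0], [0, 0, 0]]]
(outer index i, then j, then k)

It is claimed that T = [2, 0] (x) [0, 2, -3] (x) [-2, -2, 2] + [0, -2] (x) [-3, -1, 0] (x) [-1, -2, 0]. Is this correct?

Reconstruct entrywise from the claimed factors. For example, T[0,0,2] = 0 and Σₗ aₗ[0]bₗ[0]cₗ[2] = (2)·(0)·(2) + (0)·(-3)·(0) = 0; checking all 18 entries, every one matches. The claim holds.

Yes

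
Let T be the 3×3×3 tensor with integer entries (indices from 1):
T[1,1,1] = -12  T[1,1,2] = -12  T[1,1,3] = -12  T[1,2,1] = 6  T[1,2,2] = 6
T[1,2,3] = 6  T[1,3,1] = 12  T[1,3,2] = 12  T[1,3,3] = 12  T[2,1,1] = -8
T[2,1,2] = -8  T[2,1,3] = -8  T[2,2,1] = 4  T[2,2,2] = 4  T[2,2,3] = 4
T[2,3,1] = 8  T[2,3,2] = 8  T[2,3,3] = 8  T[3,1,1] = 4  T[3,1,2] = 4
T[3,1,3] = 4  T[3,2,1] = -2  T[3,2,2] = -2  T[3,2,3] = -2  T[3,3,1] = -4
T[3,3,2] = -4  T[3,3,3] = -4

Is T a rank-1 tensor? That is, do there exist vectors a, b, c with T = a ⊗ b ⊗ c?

If T = a ⊗ b ⊗ c then every fibre of T is a multiple of the corresponding factor, so read the factors off the fibres through the nonzero entry T[1,1,1] = -12.
The mode-1 fibre T[:,1,1] = [-12, -8, 4] gives a = [3, 2, -1] (primitive direction); the mode-2 fibre T[1,:,1] = [-12, 6, 12] gives b = [2, -1, -2]; then c[k] = T[1,1,k] / (a[1]·b[1]) = [-12, -12, -12] / 6 = [-2, -2, -2].
Expanding [3, 2, -1] ⊗ [2, -1, -2] ⊗ [-2, -2, -2] reproduces all 27 entries of T, so T = [3, 2, -1] ⊗ [2, -1, -2] ⊗ [-2, -2, -2] and rank(T) ≤ 1.
Equivalently every frontal slice T[:,:,k] is c[k] times the rank-1 matrix [3, 2, -1] ⊗ [2, -1, -2]. So T has rank 1 (it is nonzero).

Yes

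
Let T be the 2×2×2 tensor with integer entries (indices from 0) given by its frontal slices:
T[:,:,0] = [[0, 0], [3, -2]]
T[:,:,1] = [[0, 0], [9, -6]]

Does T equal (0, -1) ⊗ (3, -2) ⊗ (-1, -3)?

Reconstruct entrywise from the claimed factors. For example, T[1,1,1] = -6 and Σₗ aₗ[1]bₗ[1]cₗ[1] = (-1)·(-2)·(-3) = -6; checking all 8 entries, every one matches. The claim holds.

Yes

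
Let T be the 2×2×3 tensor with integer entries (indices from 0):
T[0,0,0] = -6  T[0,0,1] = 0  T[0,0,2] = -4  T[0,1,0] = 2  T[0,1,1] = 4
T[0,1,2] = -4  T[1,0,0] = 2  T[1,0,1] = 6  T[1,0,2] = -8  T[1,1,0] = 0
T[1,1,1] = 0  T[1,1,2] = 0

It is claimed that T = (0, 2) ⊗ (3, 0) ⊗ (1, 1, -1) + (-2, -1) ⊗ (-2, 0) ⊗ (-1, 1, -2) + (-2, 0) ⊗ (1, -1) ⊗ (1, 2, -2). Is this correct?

Reconstruct entry (1,0,0) from the claimed factors: Σₗ aₗ[1]bₗ[0]cₗ[0] = (2)·(3)·(1) + (-1)·(-2)·(-1) + (0)·(1)·(1) = 4, but T[1,0,0] = 2. The claim is false.

No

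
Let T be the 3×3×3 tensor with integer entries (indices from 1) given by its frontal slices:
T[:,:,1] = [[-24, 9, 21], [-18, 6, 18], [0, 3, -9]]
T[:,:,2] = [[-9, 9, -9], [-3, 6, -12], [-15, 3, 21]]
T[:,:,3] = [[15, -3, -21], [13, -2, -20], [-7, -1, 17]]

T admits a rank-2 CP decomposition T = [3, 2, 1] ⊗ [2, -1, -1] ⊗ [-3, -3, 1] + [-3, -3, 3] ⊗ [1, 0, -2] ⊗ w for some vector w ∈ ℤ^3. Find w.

w = [2, -3, -3]

Subtract the known terms from T to get the rank-1 residual R = [-3, -3, 3] ⊗ [1, 0, -2] ⊗ w, so R[i,j,k] = a[i]·b[j]·w[k]. Pick indices with nonzero a[1]·b[1] = (-3)·(1) = -3. Only the fibre through (1,1,·) is needed: R[1,1,:] = T[1,1,:] − Σₗ aₗ[1]bₗ[1]cₗ = [-24, -9, 15] − (3)·(2)·[-3, -3, 1] = [-6, 9, 9]. Then w[k] = R[1,1,k] / -3 for each k, giving w = [-6, 9, 9] / -3 = [2, -3, -3].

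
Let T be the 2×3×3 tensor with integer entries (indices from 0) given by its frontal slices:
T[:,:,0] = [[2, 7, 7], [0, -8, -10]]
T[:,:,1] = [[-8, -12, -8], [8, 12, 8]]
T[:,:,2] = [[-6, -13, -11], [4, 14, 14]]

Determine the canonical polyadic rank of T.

2

Lower bound: the mode-1 unfolding of T (rows indexed by i, columns by (j,k) = (0,0), (0,1), (0,2), (1,0), (1,1), (1,2), (2,0), (2,1), (2,2)) is [[2, -8, -6, 7, -12, -13, 7, -8, -11], [0, 8, 4, -8, 12, 14, -10, 8, 14]].
There the 2×2 minor on rows i ∈ {0, 1}, columns (j,k) ∈ {(0,0), (0,1)} is det [[2, -8], [0, 8]] = 16 ≠ 0, so this unfolding has rank ≥ 2; CP rank is at least every unfolding rank, so rank(T) ≥ 2. (This is only a lower bound: in general the CP rank may exceed every unfolding rank, so we still need to exhibit 2 rank-1 terms summing to T.)
Upper bound — finding two terms. Write S_k = T[:,:,k] for the frontal slices: S₀ = [[2, 7, 7], [0, -8, -10]], S₁ = [[-8, -12, -8], [8, 12, 8]], S₂ = [[-6, -13, -11], [4, 14, 14]].
If T = a₁ ⊗ b₁ ⊗ c₁ + a₂ ⊗ b₂ ⊗ c₂ then each S_k = c₁[k]·a₁b₁ᵀ + c₂[k]·a₂b₂ᵀ. S₀ and S₁ are linearly independent, so a₁b₁ᵀ and a₂b₂ᵀ must span the same plane of matrices: they are the rank-1 matrices of the form x·S₀ + y·S₁.
The 2×2 minor of x·S₀ + y·S₁ on rows {0,1}, columns {0,1} is −16·x² + 32·xy = (-16)·(x − 2·y)(x), vanishing at (x:y) = (2:1) and (0:1).
M₁ = 2·S₀ + S₁ = [[-4, 2, 6], [8, -4, -12]] = (-2)·[1, -2][2, -1, -3]ᵀ and M₂ = S₁ = [[-8, -12, -8], [8, 12, 8]] = (-4)·[1, -1][2, 3, 2]ᵀ, so take a₁ = [1, -2], b₁ = [2, -1, -3], a₂ = [1, -1], b₂ = [2, 3, 2].
Each slice is an integer combination of E₁ = a₁b₁ᵀ and E₂ = a₂b₂ᵀ: S₀ = −E₁ + 2·E₂, S₁ = −4·E₂, S₂ = E₁ − 4·E₂; reading off coefficients, c₁ = [-1, 0, 1] and c₂ = [2, -4, -4].
Hence T = [1, -2] ⊗ [2, -1, -3] ⊗ [-1, 0, 1] + [1, -1] ⊗ [2, 3, 2] ⊗ [2, -4, -4], so rank(T) ≤ 2.
These bounds meet, so rank(T) = 2.
Check entry T[0,1,0] = 7: (1)·(-1)·(-1) + (1)·(3)·(2) = 7.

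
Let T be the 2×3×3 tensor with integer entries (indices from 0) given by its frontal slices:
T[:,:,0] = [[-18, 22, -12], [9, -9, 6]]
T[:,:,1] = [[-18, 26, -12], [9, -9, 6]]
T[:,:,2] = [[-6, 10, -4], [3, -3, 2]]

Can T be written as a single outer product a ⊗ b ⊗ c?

No

The mode-1 unfolding of T (rows indexed by i, columns by (j,k) = (0,0), (0,1), (0,2), (1,0), (1,1), (1,2), (2,0), (2,1), (2,2)) is [[-18, -18, -6, 22, 26, 10, -12, -12, -4], [9, 9, 3, -9, -9, -3, 6, 6, 2]].
There the 2×2 minor on rows i ∈ {0, 1}, columns (j,k) ∈ {(0,0), (1,0)} is det [[-18, 22], [9, -9]] = -36 ≠ 0, so this unfolding has rank ≥ 2; CP rank is at least every unfolding rank, so rank(T) ≥ 2.
In particular rank(T) ≥ 2 > 1, so T is not rank-1.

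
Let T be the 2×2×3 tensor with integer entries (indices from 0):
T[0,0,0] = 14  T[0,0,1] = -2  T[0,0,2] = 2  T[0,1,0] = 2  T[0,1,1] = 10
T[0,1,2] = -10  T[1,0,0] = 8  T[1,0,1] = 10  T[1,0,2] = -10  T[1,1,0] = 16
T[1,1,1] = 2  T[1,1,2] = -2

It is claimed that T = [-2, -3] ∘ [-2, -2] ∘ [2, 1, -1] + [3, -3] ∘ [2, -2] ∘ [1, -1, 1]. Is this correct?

No

Reconstruct entry (1,0,0) from the claimed factors: Σₗ aₗ[1]bₗ[0]cₗ[0] = (-3)·(-2)·(2) + (-3)·(2)·(1) = 6, but T[1,0,0] = 8. The claim is false.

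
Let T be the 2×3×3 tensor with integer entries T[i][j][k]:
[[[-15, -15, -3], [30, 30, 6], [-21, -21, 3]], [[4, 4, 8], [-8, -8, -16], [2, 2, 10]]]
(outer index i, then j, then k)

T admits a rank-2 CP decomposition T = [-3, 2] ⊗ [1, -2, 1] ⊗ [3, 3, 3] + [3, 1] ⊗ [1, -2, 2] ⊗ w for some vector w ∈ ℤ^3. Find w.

w = [-2, -2, 2]

Subtract the known terms from T to get the rank-1 residual R = [3, 1] ⊗ [1, -2, 2] ⊗ w, so R[i,j,k] = a[i]·b[j]·w[k]. Pick indices with nonzero a[0]·b[0] = (3)·(1) = 3. Only the fibre through (0,0,·) is needed: R[0,0,:] = T[0,0,:] − Σₗ aₗ[0]bₗ[0]cₗ = [-15, -15, -3] − (-3)·(1)·[3, 3, 3] = [-6, -6, 6]. Then w[k] = R[0,0,k] / 3 for each k, giving w = [-6, -6, 6] / 3 = [-2, -2, 2].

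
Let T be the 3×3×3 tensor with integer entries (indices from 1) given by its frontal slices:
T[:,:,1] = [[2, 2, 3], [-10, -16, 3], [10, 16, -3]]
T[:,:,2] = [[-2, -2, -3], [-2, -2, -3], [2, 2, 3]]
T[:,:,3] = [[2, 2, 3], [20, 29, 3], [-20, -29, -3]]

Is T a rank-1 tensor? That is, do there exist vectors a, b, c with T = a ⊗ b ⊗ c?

No

The mode-1 unfolding of T (rows indexed by i, columns by (j,k) = (1,1), (1,2), (1,3), (2,1), (2,2), (2,3), (3,1), (3,2), (3,3)) is [[2, -2, 2, 2, -2, 2, 3, -3, 3], [-10, -2, 20, -16, -2, 29, 3, -3, 3], [10, 2, -20, 16, 2, -29, -3, 3, -3]].
There the 2×2 minor on rows i ∈ {1, 2}, columns (j,k) ∈ {(1,1), (1,2)} is det [[2, -2], [-10, -2]] = -24 ≠ 0, so this unfolding has rank ≥ 2; CP rank is at least every unfolding rank, so rank(T) ≥ 2.
In particular rank(T) ≥ 2 > 1, so T is not rank-1.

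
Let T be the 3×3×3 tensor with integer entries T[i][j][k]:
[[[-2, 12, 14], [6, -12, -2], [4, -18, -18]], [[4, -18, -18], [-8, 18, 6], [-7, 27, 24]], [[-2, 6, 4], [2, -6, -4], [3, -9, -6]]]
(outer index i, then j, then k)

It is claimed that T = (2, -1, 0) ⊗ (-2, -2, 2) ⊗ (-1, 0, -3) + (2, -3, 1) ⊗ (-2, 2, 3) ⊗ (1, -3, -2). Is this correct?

No

Reconstruct entry (0,0,0) from the claimed factors: Σₗ aₗ[0]bₗ[0]cₗ[0] = (2)·(-2)·(-1) + (2)·(-2)·(1) = 0, but T[0,0,0] = -2. The claim is false.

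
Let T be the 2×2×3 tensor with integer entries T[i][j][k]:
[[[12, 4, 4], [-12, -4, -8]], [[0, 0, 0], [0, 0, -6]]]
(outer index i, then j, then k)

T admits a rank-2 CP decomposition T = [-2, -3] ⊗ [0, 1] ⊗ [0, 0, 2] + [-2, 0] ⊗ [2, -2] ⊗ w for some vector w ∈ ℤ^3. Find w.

Subtract the known terms from T to get the rank-1 residual R = [-2, 0] ⊗ [2, -2] ⊗ w, so R[i,j,k] = a[i]·b[j]·w[k]. Pick indices with nonzero a[0]·b[0] = (-2)·(2) = -4. Only the fibre through (0,0,·) is needed: R[0,0,:] = T[0,0,:] − Σₗ aₗ[0]bₗ[0]cₗ = [12, 4, 4] − (-2)·(0)·[0, 0, 2] = [12, 4, 4]. Then w[k] = R[0,0,k] / -4 for each k, giving w = [12, 4, 4] / -4 = [-3, -1, -1].

w = [-3, -1, -1]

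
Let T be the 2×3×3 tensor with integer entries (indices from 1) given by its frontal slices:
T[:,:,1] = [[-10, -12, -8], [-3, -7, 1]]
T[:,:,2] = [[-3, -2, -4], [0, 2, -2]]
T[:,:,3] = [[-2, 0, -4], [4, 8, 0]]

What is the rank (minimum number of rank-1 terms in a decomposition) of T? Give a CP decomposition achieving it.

rank(T) = 3

Lower bound: the mode-3 unfolding of T (rows indexed by k, columns by (i,j) = (1,1), (1,2), (1,3), (2,1), (2,2), (2,3)) is [[-10, -12, -8, -3, -7, 1], [-3, -2, -4, 0, 2, -2], [-2, 0, -4, 4, 8, 0]].
There the 3×3 minor on rows k ∈ {1, 2, 3}, columns (i,j) ∈ {(1,1), (1,2), (2,1)} is det [[-10, -12, -3], [-3, -2, 0], [-2, 0, 4]] = -52 ≠ 0, so this unfolding has rank ≥ 3; CP rank is at least every unfolding rank, so rank(T) ≥ 3. (This is only a lower bound: in general the CP rank may exceed every unfolding rank, so we still need to exhibit 3 rank-1 terms summing to T.)
Upper bound: T is a sum of 3 rank-1 terms, T = (0, 1) (x) (1, 1, 1) (x) (1, -2, 0) + (1, 0) (x) (1, 1, 1) (x) (-8, -4, -4) + (1, 2) (x) (1, 2, 0) (x) (-2, 1, 2) (written with every a and b primitive with positive leading entry and the scale carried by c; CP decompositions are not unique, and this one is verified by expanding entrywise), so rank(T) ≤ 3.
These bounds meet, so rank(T) = 3.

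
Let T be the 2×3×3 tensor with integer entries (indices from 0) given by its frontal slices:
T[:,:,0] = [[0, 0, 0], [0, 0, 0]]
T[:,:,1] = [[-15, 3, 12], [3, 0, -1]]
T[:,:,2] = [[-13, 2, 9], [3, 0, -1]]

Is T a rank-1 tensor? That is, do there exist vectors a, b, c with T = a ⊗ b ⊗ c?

The mode-3 unfolding of T (rows indexed by k, columns by (i,j) = (0,0), (0,1), (0,2), (1,0), (1,1), (1,2)) is [[0, 0, 0, 0, 0, 0], [-15, 3, 12, 3, 0, -1], [-13, 2, 9, 3, 0, -1]].
There the 2×2 minor on rows k ∈ {1, 2}, columns (i,j) ∈ {(0,0), (0,1)} is det [[-15, 3], [-13, 2]] = 9 ≠ 0, so this unfolding has rank ≥ 2; CP rank is at least every unfolding rank, so rank(T) ≥ 2.
In particular rank(T) ≥ 2 > 1, so T is not rank-1.

No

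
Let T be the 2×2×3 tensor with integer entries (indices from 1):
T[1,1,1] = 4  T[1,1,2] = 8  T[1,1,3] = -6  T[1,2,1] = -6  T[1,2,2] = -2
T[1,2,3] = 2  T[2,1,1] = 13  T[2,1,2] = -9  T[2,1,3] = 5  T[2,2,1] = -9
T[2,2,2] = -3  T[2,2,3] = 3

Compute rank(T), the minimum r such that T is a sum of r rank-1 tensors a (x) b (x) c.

Lower bound: in the mode-3 unfolding of T (rows indexed by k, columns by (i,j)) the 2×2 minor on rows k ∈ {1, 2}, columns (i,j) ∈ {(1,1), (1,2)} is det [[4, -6], [8, -2]] = 40 ≠ 0, so that unfolding has rank ≥ 2 and hence rank(T) ≥ 2 (CP rank is at least every unfolding rank, though it can be larger).
Upper bound: with S_k = T[:,:,k], the two rank-1 terms a₁b₁ᵀ, a₂b₂ᵀ are the rank-1 members of the pencil x·S₁ + y·S₂.
det(x·S₁ + y·S₂) is 42·x² − 112·xy − 42·y² = 14·(x − 3·y)(3·x + y), vanishing at (x:y) = (3:1) and (1:-3).
M₁ = 3·S₁ + S₂ = [[20, -20], [30, -30]] = 10·[2, 3][1, -1]ᵀ and M₂ = S₁ − 3·S₂ = [[-20, 0], [40, 0]] = (-20)·[1, -2][1, 0]ᵀ, so take a₁ = [2, 3], b₁ = [1, -1], a₂ = [1, -2], b₂ = [1, 0].
Each slice is an integer combination of E₁ = a₁b₁ᵀ and E₂ = a₂b₂ᵀ: S₁ = 3·E₁ − 2·E₂, S₂ = E₁ + 6·E₂, S₃ = −E₁ − 4·E₂; reading off coefficients, c₁ = [3, 1, -1] and c₂ = [-2, 6, -4].
Hence T = [2, 3] (x) [1, -1] (x) [3, 1, -1] + [1, -2] (x) [1, 0] (x) [-2, 6, -4], so rank(T) ≤ 2.
These bounds meet, so rank(T) = 2.

2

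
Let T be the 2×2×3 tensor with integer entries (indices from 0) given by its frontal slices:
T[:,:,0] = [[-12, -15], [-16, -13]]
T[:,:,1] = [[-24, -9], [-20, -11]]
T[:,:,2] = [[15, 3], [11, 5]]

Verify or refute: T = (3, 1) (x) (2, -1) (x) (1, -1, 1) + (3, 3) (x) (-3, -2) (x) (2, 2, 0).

No

Reconstruct entry (0,0,2) from the claimed factors: Σₗ aₗ[0]bₗ[0]cₗ[2] = (3)·(2)·(1) + (3)·(-3)·(0) = 6, but T[0,0,2] = 15. The claim is false.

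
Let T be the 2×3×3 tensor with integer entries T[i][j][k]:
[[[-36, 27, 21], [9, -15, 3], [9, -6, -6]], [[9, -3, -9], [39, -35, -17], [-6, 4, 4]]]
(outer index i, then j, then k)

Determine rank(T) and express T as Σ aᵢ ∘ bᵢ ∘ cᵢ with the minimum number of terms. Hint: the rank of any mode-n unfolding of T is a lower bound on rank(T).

rank(T) = 2

Lower bound: the mode-1 unfolding of T (rows indexed by i, columns by (j,k) = (0,0), (0,1), (0,2), (1,0), (1,1), (1,2), (2,0), (2,1), (2,2)) is [[-36, 27, 21, 9, -15, 3, 9, -6, -6], [9, -3, -9, 39, -35, -17, -6, 4, 4]].
There the 2×2 minor on rows i ∈ {0, 1}, columns (j,k) ∈ {(0,0), (0,1)} is det [[-36, 27], [9, -3]] = -135 ≠ 0, so this unfolding has rank ≥ 2; CP rank is at least every unfolding rank, so rank(T) ≥ 2. (This is only a lower bound: in general the CP rank may exceed every unfolding rank, so we still need to exhibit 2 rank-1 terms summing to T.)
Upper bound — finding two terms. Write S_k = T[:,:,k] for the frontal slices: S₀ = [[-36, 9, 9], [9, 39, -6]], S₁ = [[27, -15, -6], [-3, -35, 4]], S₂ = [[21, 3, -6], [-9, -17, 4]].
If T = a₁ ∘ b₁ ∘ c₁ + a₂ ∘ b₂ ∘ c₂ then each S_k = c₁[k]·a₁b₁ᵀ + c₂[k]·a₂b₂ᵀ. S₀ and S₁ are linearly independent, so a₁b₁ᵀ and a₂b₂ᵀ must span the same plane of matrices: they are the rank-1 matrices of the form x·S₀ + y·S₁.
The 2×2 minor of x·S₀ + y·S₁ on rows {0,1}, columns {0,1} is −1485·x² + 2475·xy − 990·y² = (-495)·(3·x − 2·y)(x − y), vanishing at (x:y) = (2:3) and (1:1).
M₁ = 2·S₀ + 3·S₁ = [[9, -27, 0], [9, -27, 0]] = 9·[1, 1][1, -3, 0]ᵀ and M₂ = S₀ + S₁ = [[-9, -6, 3], [6, 4, -2]] = −[3, -2][3, 2, -1]ᵀ, so take a₁ = [1, 1], b₁ = [1, -3, 0], a₂ = [3, -2], b₂ = [3, 2, -1].
Each slice is an integer combination of E₁ = a₁b₁ᵀ and E₂ = a₂b₂ᵀ: S₀ = −9·E₁ − 3·E₂, S₁ = 9·E₁ + 2·E₂, S₂ = 3·E₁ + 2·E₂; reading off coefficients, c₁ = [-9, 9, 3] and c₂ = [-3, 2, 2].
Hence T = [1, 1] ∘ [1, -3, 0] ∘ [-9, 9, 3] + [3, -2] ∘ [3, 2, -1] ∘ [-3, 2, 2], so rank(T) ≤ 2.
These bounds meet, so rank(T) = 2.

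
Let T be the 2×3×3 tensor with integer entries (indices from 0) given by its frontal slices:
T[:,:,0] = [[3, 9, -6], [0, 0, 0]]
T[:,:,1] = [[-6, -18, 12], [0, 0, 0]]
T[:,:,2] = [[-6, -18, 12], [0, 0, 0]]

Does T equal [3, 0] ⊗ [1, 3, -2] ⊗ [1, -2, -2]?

Yes

Reconstruct entrywise from the claimed factors. For example, T[0,1,0] = 9 and Σₗ aₗ[0]bₗ[1]cₗ[0] = (3)·(3)·(1) = 9; checking all 18 entries, every one matches. The claim holds.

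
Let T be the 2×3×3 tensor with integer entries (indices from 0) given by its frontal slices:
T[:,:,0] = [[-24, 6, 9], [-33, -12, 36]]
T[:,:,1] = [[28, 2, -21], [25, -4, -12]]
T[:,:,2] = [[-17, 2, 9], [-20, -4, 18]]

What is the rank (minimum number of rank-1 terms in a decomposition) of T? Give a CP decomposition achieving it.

Lower bound: the mode-2 unfolding of T (rows indexed by j, columns by (i,k) = (0,0), (0,1), (0,2), (1,0), (1,1), (1,2)) is [[-24, 28, -17, -33, 25, -20], [6, 2, 2, -12, -4, -4], [9, -21, 9, 36, -12, 18]].
There the 2×2 minor on rows j ∈ {0, 1}, columns (i,k) ∈ {(0,0), (0,1)} is det [[-24, 28], [6, 2]] = -216 ≠ 0, so this unfolding has rank ≥ 2; CP rank is at least every unfolding rank, so rank(T) ≥ 2. (Unfolding ranks only ever bound the CP rank from below — rank(T) can be strictly larger than all of them — so the matching upper bound has to come from an explicit 2-term decomposition.)
Upper bound — finding two terms. Write S_k = T[:,:,k] for the frontal slices: S₀ = [[-24, 6, 9], [-33, -12, 36]], S₁ = [[28, 2, -21], [25, -4, -12]], S₂ = [[-17, 2, 9], [-20, -4, 18]].
If T = a₁ ⊗ b₁ ⊗ c₁ + a₂ ⊗ b₂ ⊗ c₂ then each S_k = c₁[k]·a₁b₁ᵀ + c₂[k]·a₂b₂ᵀ. S₀ and S₁ are linearly independent, so a₁b₁ᵀ and a₂b₂ᵀ must span the same plane of matrices: they are the rank-1 matrices of the form x·S₀ + y·S₁.
The 2×2 minor of x·S₀ + y·S₁ on rows {0,1}, columns {0,1} is 486·x² − 324·xy − 162·y² = 162·(x − y)(3·x + y), vanishing at (x:y) = (1:1) and (1:-3).
M₁ = S₀ + S₁ = [[4, 8, -12], [-8, -16, 24]] = 4·(1, -2)(1, 2, -3)ᵀ and M₂ = S₀ − 3·S₁ = [[-108, 0, 72], [-108, 0, 72]] = (-36)·(1, 1)(3, 0, -2)ᵀ, so take a₁ = (1, -2), b₁ = (1, 2, -3), a₂ = (1, 1), b₂ = (3, 0, -2).
Each slice is an integer combination of E₁ = a₁b₁ᵀ and E₂ = a₂b₂ᵀ: S₀ = 3·E₁ − 9·E₂, S₁ = E₁ + 9·E₂, S₂ = E₁ − 6·E₂; reading off coefficients, c₁ = (3, 1, 1) and c₂ = (-9, 9, -6).
Hence T = (1, -2) ⊗ (1, 2, -3) ⊗ (3, 1, 1) + (1, 1) ⊗ (3, 0, -2) ⊗ (-9, 9, -6), so rank(T) ≤ 2.
These bounds meet, so rank(T) = 2.

rank(T) = 2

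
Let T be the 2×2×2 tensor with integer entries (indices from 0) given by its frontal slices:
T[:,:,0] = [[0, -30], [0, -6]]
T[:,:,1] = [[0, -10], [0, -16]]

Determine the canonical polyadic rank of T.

Lower bound: the mode-1 unfolding of T (rows indexed by i, columns by (j,k) = (0,0), (0,1), (1,0), (1,1)) is [[0, 0, -30, -10], [0, 0, -6, -16]].
There the 2×2 minor on rows i ∈ {0, 1}, columns (j,k) ∈ {(1,0), (1,1)} is det [[-30, -10], [-6, -16]] = 420 ≠ 0, so this unfolding has rank ≥ 2; CP rank is at least every unfolding rank, so rank(T) ≥ 2. (Unfolding ranks only ever bound the CP rank from below — rank(T) can be strictly larger than all of them — so the matching upper bound has to come from an explicit 2-term decomposition.)
Upper bound — finding two terms. Every mode-2 slice of T is a multiple of one matrix: T[:,j,:] = b[j]·M with b = (0, 1) and M = [[-30, -10], [-6, -16]] (rows indexed by i, columns by k). So it suffices to write M as a sum of two rank-1 matrices.
Splitting M by its rows (i = 0, 1), M = (1, 0)(-30, -10)ᵀ + (0, 1)(-6, -16)ᵀ.
Hence T = (1, 0) ⊗ (0, 1) ⊗ (-30, -10) + (0, 1) ⊗ (0, 1) ⊗ (-6, -16), so rank(T) ≤ 2.
These bounds meet, so rank(T) = 2.
Check entry T[0,0,0] = 0: (1)·(0)·(-30) + (0)·(0)·(-6) = 0.

2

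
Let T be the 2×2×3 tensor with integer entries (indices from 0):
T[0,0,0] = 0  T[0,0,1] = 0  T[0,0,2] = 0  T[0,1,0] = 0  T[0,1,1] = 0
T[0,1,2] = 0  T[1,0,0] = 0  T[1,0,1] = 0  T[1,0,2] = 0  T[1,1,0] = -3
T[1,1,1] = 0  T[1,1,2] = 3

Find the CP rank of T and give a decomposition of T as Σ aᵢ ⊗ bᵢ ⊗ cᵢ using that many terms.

Lower bound: T ≠ 0 (e.g. T[1,1,0] = -3), so rank(T) ≥ 1.
Upper bound: if T = a ⊗ b ⊗ c then every fibre of T is a multiple of the corresponding factor, so read the factors off the fibres through the nonzero entry T[1,1,0] = -3.
The mode-1 fibre T[:,1,0] = [0, -3] gives a = (0, 1) (primitive direction); the mode-2 fibre T[1,:,0] = [0, -3] gives b = (0, 1); then c[k] = T[1,1,k] / (a[1]·b[1]) = [-3, 0, 3] / 1 = (-3, 0, 3).
Expanding (0, 1) ⊗ (0, 1) ⊗ (-3, 0, 3) reproduces all 12 entries of T, so T = (0, 1) ⊗ (0, 1) ⊗ (-3, 0, 3) and rank(T) ≤ 1.
These bounds meet, so rank(T) = 1.
Check entry T[0,1,2] = 0: (0)·(1)·(3) = 0.

rank(T) = 1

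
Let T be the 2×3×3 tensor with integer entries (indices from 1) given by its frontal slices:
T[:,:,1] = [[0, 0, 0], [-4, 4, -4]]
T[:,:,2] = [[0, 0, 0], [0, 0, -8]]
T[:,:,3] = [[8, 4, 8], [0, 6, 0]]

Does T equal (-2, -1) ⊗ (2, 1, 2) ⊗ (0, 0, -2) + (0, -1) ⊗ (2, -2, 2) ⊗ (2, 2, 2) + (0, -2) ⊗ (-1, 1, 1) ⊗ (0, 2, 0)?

Yes

Reconstruct entrywise from the claimed factors. For example, T[1,2,1] = 0 and Σₗ aₗ[1]bₗ[2]cₗ[1] = (-2)·(1)·(0) + (0)·(-2)·(2) + (0)·(1)·(0) = 0; checking all 18 entries, every one matches. The claim holds.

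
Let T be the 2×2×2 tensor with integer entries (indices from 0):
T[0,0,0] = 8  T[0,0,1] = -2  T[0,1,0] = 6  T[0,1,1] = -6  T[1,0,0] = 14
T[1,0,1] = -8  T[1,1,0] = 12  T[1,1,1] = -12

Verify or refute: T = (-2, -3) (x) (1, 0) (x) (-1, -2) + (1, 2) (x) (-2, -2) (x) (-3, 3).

Reconstruct entry (1,0,0) from the claimed factors: Σₗ aₗ[1]bₗ[0]cₗ[0] = (-3)·(1)·(-1) + (2)·(-2)·(-3) = 15, but T[1,0,0] = 14. The claim is false.

No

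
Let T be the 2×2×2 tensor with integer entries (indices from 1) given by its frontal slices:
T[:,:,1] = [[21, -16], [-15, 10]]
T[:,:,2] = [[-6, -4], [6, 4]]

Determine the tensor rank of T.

2

Lower bound: in the mode-1 unfolding of T (rows indexed by i, columns by (j,k)) the 2×2 minor on rows i ∈ {1, 2}, columns (j,k) ∈ {(1,1), (1,2)} is det [[21, -6], [-15, 6]] = 36 ≠ 0, so that unfolding has rank ≥ 2 and hence rank(T) ≥ 2 (CP rank is at least every unfolding rank, though it can be larger).
Upper bound: with S_k = T[:,:,k], the two rank-1 terms a₁b₁ᵀ, a₂b₂ᵀ are the rank-1 members of the pencil x·S₁ + y·S₂.
det(x·S₁ + y·S₂) is −30·x² + 60·xy = (-30)·(x − 2·y)(x), vanishing at (x:y) = (2:1) and (0:1).
M₁ = 2·S₁ + S₂ = [[36, -36], [-24, 24]] = 12·[3, -2][1, -1]ᵀ and M₂ = S₂ = [[-6, -4], [6, 4]] = (-2)·[1, -1][3, 2]ᵀ, so take a₁ = [3, -2], b₁ = [1, -1], a₂ = [1, -1], b₂ = [3, 2].
Each slice is an integer combination of E₁ = a₁b₁ᵀ and E₂ = a₂b₂ᵀ: S₁ = 6·E₁ + E₂, S₂ = −2·E₂; reading off coefficients, c₁ = [6, 0] and c₂ = [1, -2].
Hence T = [3, -2] ⊗ [1, -1] ⊗ [6, 0] + [1, -1] ⊗ [3, 2] ⊗ [1, -2], so rank(T) ≤ 2.
These bounds meet, so rank(T) = 2.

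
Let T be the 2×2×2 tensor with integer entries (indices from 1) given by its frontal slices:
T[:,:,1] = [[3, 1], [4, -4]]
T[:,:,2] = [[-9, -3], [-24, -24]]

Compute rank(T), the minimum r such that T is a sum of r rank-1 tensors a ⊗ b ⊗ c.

Lower bound: the mode-1 unfolding of T (rows indexed by i, columns by (j,k) = (1,1), (1,2), (2,1), (2,2)) is [[3, -9, 1, -3], [4, -24, -4, -24]].
There the 2×2 minor on rows i ∈ {1, 2}, columns (j,k) ∈ {(1,1), (1,2)} is det [[3, -9], [4, -24]] = -36 ≠ 0, so this unfolding has rank ≥ 2; CP rank is at least every unfolding rank, so rank(T) ≥ 2. (Flattening ranks never certify an upper bound on CP rank; for that we must actually write T with 2 rank-1 terms.)
Upper bound — finding two terms. Write S_k = T[:,:,k] for the frontal slices: S₁ = [[3, 1], [4, -4]], S₂ = [[-9, -3], [-24, -24]].
If T = a₁ ⊗ b₁ ⊗ c₁ + a₂ ⊗ b₂ ⊗ c₂ then each S_k = c₁[k]·a₁b₁ᵀ + c₂[k]·a₂b₂ᵀ. S₁ and S₂ are linearly independent, so a₁b₁ᵀ and a₂b₂ᵀ must span the same plane of matrices: they are the rank-1 matrices of the form x·S₁ + y·S₂.
det(x·S₁ + y·S₂) is −16·x² + 144·y² = (-16)·(x − 3·y)(x + 3·y), vanishing at (x:y) = (3:1) and (3:-1).
M₁ = 3·S₁ + S₂ = [[0, 0], [-12, -36]] = (-12)·[0, 1][1, 3]ᵀ and M₂ = 3·S₁ − S₂ = [[18, 6], [36, 12]] = 6·[1, 2][3, 1]ᵀ, so take a₁ = [0, 1], b₁ = [1, 3], a₂ = [1, 2], b₂ = [3, 1].
Each slice is an integer combination of E₁ = a₁b₁ᵀ and E₂ = a₂b₂ᵀ: S₁ = −2·E₁ + E₂, S₂ = −6·E₁ − 3·E₂; reading off coefficients, c₁ = [-2, -6] and c₂ = [1, -3].
Hence T = [0, 1] ⊗ [1, 3] ⊗ [-2, -6] + [1, 2] ⊗ [3, 1] ⊗ [1, -3], so rank(T) ≤ 2.
These bounds meet, so rank(T) = 2.
Check entry T[1,1,1] = 3: (0)·(1)·(-2) + (1)·(3)·(1) = 3.

2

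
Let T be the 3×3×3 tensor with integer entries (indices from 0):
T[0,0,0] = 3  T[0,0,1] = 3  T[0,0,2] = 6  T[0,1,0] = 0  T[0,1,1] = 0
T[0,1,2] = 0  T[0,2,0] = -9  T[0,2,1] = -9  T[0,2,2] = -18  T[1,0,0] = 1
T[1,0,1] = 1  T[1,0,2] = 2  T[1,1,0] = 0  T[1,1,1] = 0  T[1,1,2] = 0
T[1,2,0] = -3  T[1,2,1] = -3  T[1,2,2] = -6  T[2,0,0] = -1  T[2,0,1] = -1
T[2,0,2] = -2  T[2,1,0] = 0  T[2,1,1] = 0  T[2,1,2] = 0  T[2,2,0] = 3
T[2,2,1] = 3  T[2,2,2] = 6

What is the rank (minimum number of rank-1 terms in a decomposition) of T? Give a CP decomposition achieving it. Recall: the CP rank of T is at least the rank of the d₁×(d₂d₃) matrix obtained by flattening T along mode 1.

Lower bound: T ≠ 0 (e.g. T[0,0,0] = 3), so rank(T) ≥ 1.
Upper bound: the mode-1 fibre T[:,0,0] = [3, 1, -1] gives a = (3, 1, -1) (primitive direction); the mode-2 fibre T[0,:,0] = [3, 0, -9] gives b = (1, 0, -3); then c[k] = T[0,0,k] / (a[0]·b[0]) = [3, 3, 6] / 3 = (1, 1, 2).
Expanding (3, 1, -1) ∘ (1, 0, -3) ∘ (1, 1, 2) reproduces all 27 entries of T, so T = (3, 1, -1) ∘ (1, 0, -3) ∘ (1, 1, 2) and rank(T) ≤ 1.
These bounds meet, so rank(T) = 1.

rank(T) = 1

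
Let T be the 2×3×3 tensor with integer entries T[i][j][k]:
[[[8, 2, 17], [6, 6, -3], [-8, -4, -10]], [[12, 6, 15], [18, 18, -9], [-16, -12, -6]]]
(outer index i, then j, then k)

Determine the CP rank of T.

2

Lower bound: the mode-1 unfolding of T (rows indexed by i, columns by (j,k) = (0,0), (0,1), (0,2), (1,0), (1,1), (1,2), (2,0), (2,1), (2,2)) is [[8, 2, 17, 6, 6, -3, -8, -4, -10], [12, 6, 15, 18, 18, -9, -16, -12, -6]].
There the 2×2 minor on rows i ∈ {0, 1}, columns (j,k) ∈ {(0,0), (0,1)} is det [[8, 2], [12, 6]] = 24 ≠ 0, so this unfolding has rank ≥ 2; CP rank is at least every unfolding rank, so rank(T) ≥ 2. (This is only a lower bound: in general the CP rank may exceed every unfolding rank, so we still need to exhibit 2 rank-1 terms summing to T.)
Upper bound — finding two terms. Write S_k = T[:,:,k] for the frontal slices: S₀ = [[8, 6, -8], [12, 18, -16]], S₁ = [[2, 6, -4], [6, 18, -12]], S₂ = [[17, -3, -10], [15, -9, -6]].
If T = a₁ ⊗ b₁ ⊗ c₁ + a₂ ⊗ b₂ ⊗ c₂ then each S_k = c₁[k]·a₁b₁ᵀ + c₂[k]·a₂b₂ᵀ. S₀ and S₁ are linearly independent, so a₁b₁ᵀ and a₂b₂ᵀ must span the same plane of matrices: they are the rank-1 matrices of the form x·S₀ + y·S₁.
The 2×2 minor of x·S₀ + y·S₁ on rows {0,1}, columns {0,1} is 72·x² + 72·xy = 72·(x + y)(x), vanishing at (x:y) = (1:-1) and (0:1).
M₁ = S₀ − S₁ = [[6, 0, -4], [6, 0, -4]] = 2·[1, 1][3, 0, -2]ᵀ and M₂ = S₁ = [[2, 6, -4], [6, 18, -12]] = 2·[1, 3][1, 3, -2]ᵀ, so take a₁ = [1, 1], b₁ = [3, 0, -2], a₂ = [1, 3], b₂ = [1, 3, -2].
Each slice is an integer combination of E₁ = a₁b₁ᵀ and E₂ = a₂b₂ᵀ: S₀ = 2·E₁ + 2·E₂, S₁ = 2·E₂, S₂ = 6·E₁ − E₂; reading off coefficients, c₁ = [2, 0, 6] and c₂ = [2, 2, -1].
Hence T = [1, 1] ⊗ [3, 0, -2] ⊗ [2, 0, 6] + [1, 3] ⊗ [1, 3, -2] ⊗ [2, 2, -1], so rank(T) ≤ 2.
These bounds meet, so rank(T) = 2.
Check entry T[1,2,0] = -16: (1)·(-2)·(2) + (3)·(-2)·(2) = -16.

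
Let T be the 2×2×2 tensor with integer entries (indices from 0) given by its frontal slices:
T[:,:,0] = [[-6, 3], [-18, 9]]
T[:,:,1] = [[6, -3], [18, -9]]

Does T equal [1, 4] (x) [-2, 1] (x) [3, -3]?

Reconstruct entry (1,0,0) from the claimed factors: Σₗ aₗ[1]bₗ[0]cₗ[0] = (4)·(-2)·(3) = -24, but T[1,0,0] = -18. The claim is false.

No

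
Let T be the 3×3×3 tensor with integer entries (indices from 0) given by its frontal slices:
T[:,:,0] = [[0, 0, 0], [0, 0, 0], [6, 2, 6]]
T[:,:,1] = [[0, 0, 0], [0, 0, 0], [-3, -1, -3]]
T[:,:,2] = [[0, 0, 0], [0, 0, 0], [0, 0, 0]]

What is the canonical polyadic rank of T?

Lower bound: T ≠ 0 (e.g. T[2,0,0] = 6), so rank(T) ≥ 1.
Upper bound: if T = a ⊗ b ⊗ c then every fibre of T is a multiple of the corresponding factor, so read the factors off the fibres through the nonzero entry T[2,0,0] = 6.
The mode-1 fibre T[:,0,0] = [0, 0, 6] gives a = (0, 0, 1) (primitive direction); the mode-2 fibre T[2,:,0] = [6, 2, 6] gives b = (3, 1, 3); then c[k] = T[2,0,k] / (a[2]·b[0]) = [6, -3, 0] / 3 = (2, -1, 0).
Expanding (0, 0, 1) ⊗ (3, 1, 3) ⊗ (2, -1, 0) reproduces all 27 entries of T, so T = (0, 0, 1) ⊗ (3, 1, 3) ⊗ (2, -1, 0) and rank(T) ≤ 1.
These bounds meet, so rank(T) = 1.

1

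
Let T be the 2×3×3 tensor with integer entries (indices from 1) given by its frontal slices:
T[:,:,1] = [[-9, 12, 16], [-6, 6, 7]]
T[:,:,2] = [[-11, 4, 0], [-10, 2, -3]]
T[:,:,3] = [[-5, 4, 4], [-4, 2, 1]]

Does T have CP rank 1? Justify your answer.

The mode-3 unfolding of T (rows indexed by k, columns by (i,j) = (1,1), (1,2), (1,3), (2,1), (2,2), (2,3)) is [[-9, 12, 16, -6, 6, 7], [-11, 4, 0, -10, 2, -3], [-5, 4, 4, -4, 2, 1]].
There the 2×2 minor on rows k ∈ {1, 2}, columns (i,j) ∈ {(1,1), (1,2)} is det [[-9, 12], [-11, 4]] = 96 ≠ 0, so this unfolding has rank ≥ 2; CP rank is at least every unfolding rank, so rank(T) ≥ 2.
In particular rank(T) ≥ 2 > 1, so T is not rank-1.

No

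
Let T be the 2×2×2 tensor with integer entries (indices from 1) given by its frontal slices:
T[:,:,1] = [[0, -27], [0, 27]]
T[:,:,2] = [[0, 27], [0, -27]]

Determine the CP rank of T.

Lower bound: T ≠ 0 (e.g. T[1,2,1] = -27), so rank(T) ≥ 1.
Upper bound: if T = a ∘ b ∘ c then every fibre of T is a multiple of the corresponding factor, so read the factors off the fibres through the nonzero entry T[1,2,1] = -27.
The mode-1 fibre T[:,2,1] = [-27, 27] gives a = [1, -1] (primitive direction); the mode-2 fibre T[1,:,1] = [0, -27] gives b = [0, 1]; then c[k] = T[1,2,k] / (a[1]·b[2]) = [-27, 27] / 1 = [-27, 27].
Expanding [1, -1] ∘ [0, 1] ∘ [-27, 27] reproduces all 8 entries of T, so T = [1, -1] ∘ [0, 1] ∘ [-27, 27] and rank(T) ≤ 1.
These bounds meet, so rank(T) = 1.

1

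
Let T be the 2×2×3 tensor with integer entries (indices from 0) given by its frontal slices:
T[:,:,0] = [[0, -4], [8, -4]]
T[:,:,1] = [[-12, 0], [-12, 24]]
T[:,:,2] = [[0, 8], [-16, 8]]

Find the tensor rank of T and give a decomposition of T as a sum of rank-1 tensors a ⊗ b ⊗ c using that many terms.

rank(T) = 2

Lower bound: the mode-1 unfolding of T (rows indexed by i, columns by (j,k) = (0,0), (0,1), (0,2), (1,0), (1,1), (1,2)) is [[0, -12, 0, -4, 0, 8], [8, -12, -16, -4, 24, 8]].
There the 2×2 minor on rows i ∈ {0, 1}, columns (j,k) ∈ {(0,0), (0,1)} is det [[0, -12], [8, -12]] = 96 ≠ 0, so this unfolding has rank ≥ 2; CP rank is at least every unfolding rank, so rank(T) ≥ 2. (Unfolding ranks only ever bound the CP rank from below — rank(T) can be strictly larger than all of them — so the matching upper bound has to come from an explicit 2-term decomposition.)
Upper bound — finding two terms. Write S_k = T[:,:,k] for the frontal slices: S₀ = [[0, -4], [8, -4]], S₁ = [[-12, 0], [-12, 24]], S₂ = [[0, 8], [-16, 8]].
If T = a₁ ⊗ b₁ ⊗ c₁ + a₂ ⊗ b₂ ⊗ c₂ then each S_k = c₁[k]·a₁b₁ᵀ + c₂[k]·a₂b₂ᵀ. S₀ and S₁ are linearly independent, so a₁b₁ᵀ and a₂b₂ᵀ must span the same plane of matrices: they are the rank-1 matrices of the form x·S₀ + y·S₁.
det(x·S₀ + y·S₁) is 32·x² − 288·y² = 32·(x − 3·y)(x + 3·y), vanishing at (x:y) = (3:1) and (3:-1).
M₁ = 3·S₀ + S₁ = [[-12, -12], [12, 12]] = (-12)·[1, -1][1, 1]ᵀ and M₂ = 3·S₀ − S₁ = [[12, -12], [36, -36]] = 12·[1, 3][1, -1]ᵀ, so take a₁ = [1, -1], b₁ = [1, 1], a₂ = [1, 3], b₂ = [1, -1].
Each slice is an integer combination of E₁ = a₁b₁ᵀ and E₂ = a₂b₂ᵀ: S₀ = −2·E₁ + 2·E₂, S₁ = −6·E₁ − 6·E₂, S₂ = 4·E₁ − 4·E₂; reading off coefficients, c₁ = [-2, -6, 4] and c₂ = [2, -6, -4].
Hence T = [1, -1] ⊗ [1, 1] ⊗ [-2, -6, 4] + [1, 3] ⊗ [1, -1] ⊗ [2, -6, -4], so rank(T) ≤ 2.
These bounds meet, so rank(T) = 2.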